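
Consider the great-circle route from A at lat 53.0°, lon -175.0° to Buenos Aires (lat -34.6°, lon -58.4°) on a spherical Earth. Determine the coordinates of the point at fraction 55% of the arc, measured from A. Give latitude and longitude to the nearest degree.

From cos δ = sin φ₁ sin φ₂ + cos φ₁ cos φ₂ cos Δλ, the central angle is δ ≈ 2.312 rad (132.5°).
Interpolate at f = 0.55 with slerp weights a = sin((1−f)δ)/sin δ ≈ 1.170, b = sin(fδ)/sin δ ≈ 1.296.
p = a·p₁ + b·p₂ ≈ (-0.142, -0.970, 0.198); φ = arcsin(p_z) ≈ 11.44°, λ = atan2(p_y, p_x) ≈ -98.35°.

≈ lat 11°, lon -98°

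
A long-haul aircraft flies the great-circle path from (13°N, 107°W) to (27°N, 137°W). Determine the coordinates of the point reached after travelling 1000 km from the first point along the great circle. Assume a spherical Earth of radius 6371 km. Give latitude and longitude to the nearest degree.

≈ (18°N, 115°W)

Write both endpoints as unit vectors p₁, p₂ with components (cos φ cos λ, cos φ sin λ, sin φ).
The central angle between the endpoints is δ = arccos(p₁·p₂) ≈ 0.547 rad (31.4°). The total great-circle distance is δ·R ≈ 0.547 × 6371 ≈ 3486 km, so the target fraction is f = 1000/3486 ≈ 0.287.
Interpolate at f ≈ 0.287 with slerp weights a = sin((1−f)δ)/sin δ ≈ 0.731, b = sin(fδ)/sin δ ≈ 0.300.
p = a·p₁ + b·p₂ ≈ (-0.404, -0.864, 0.301); φ = arcsin(p_z) ≈ 17.51°, λ = atan2(p_y, p_x) ≈ -115.07°.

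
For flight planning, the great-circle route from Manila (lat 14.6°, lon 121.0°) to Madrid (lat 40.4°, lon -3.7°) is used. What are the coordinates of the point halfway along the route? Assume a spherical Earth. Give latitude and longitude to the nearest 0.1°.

The haversine formula gives a central angle δ ≈ 1.830 rad (104.8°) between the endpoints.
Interpolate at f = 1/2 with slerp weights a = sin((1−f)δ)/sin δ ≈ 0.820, b = sin(fδ)/sin δ ≈ 0.820.
p = a·p₁ + b·p₂ ≈ (0.214, 0.640, 0.738); φ = arcsin(p_z) ≈ 47.56°, λ = atan2(p_y, p_x) ≈ 71.47°.

≈ lat 47.6°, lon 71.5°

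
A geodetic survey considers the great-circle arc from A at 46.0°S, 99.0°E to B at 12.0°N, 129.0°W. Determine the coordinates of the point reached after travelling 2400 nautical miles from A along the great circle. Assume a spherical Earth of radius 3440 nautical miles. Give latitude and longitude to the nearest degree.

The haversine formula gives a central angle δ ≈ 2.220 rad (127.2°) between the endpoints. The total great-circle distance is δ·R ≈ 2.220 × 3440 ≈ 7635 nmi, so the target fraction is f = 2400/7635 ≈ 0.314.
Interpolate at f ≈ 0.314 with slerp weights a = sin((1−f)δ)/sin δ ≈ 1.253, b = sin(fδ)/sin δ ≈ 0.806.
p = a·p₁ + b·p₂ ≈ (-0.633, 0.247, -0.734); φ = arcsin(p_z) ≈ -47.23°, λ = atan2(p_y, p_x) ≈ 158.66°.

≈ 47°S, 159°E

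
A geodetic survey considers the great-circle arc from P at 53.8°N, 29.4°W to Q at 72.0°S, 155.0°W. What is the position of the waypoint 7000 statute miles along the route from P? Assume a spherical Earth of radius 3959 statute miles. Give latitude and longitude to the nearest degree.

Write both endpoints as unit vectors p₁, p₂ with components (cos φ cos λ, cos φ sin λ, sin φ).
The central angle between the endpoints is δ = arccos(p₁·p₂) ≈ 2.634 rad (150.9°). The total great-circle distance is δ·R ≈ 2.634 × 3959 ≈ 10426 mi, so the target fraction is f = 7000/10426 ≈ 0.671.
Interpolate at f ≈ 0.671 with slerp weights a = sin((1−f)δ)/sin δ ≈ 1.565, b = sin(fδ)/sin δ ≈ 2.016.
p = a·p₁ + b·p₂ ≈ (0.241, -0.717, -0.654); φ = arcsin(p_z) ≈ -40.85°, λ = atan2(p_y, p_x) ≈ -71.44°.

≈ 41°S, 71°W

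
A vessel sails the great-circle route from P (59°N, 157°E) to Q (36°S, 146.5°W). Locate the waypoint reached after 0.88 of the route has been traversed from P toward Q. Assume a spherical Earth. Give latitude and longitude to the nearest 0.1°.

Write both endpoints as unit vectors p₁, p₂ with components (cos φ cos λ, cos φ sin λ, sin φ).
The central angle between the endpoints is δ = arccos(p₁·p₂) ≈ 1.848 rad (105.9°).
Interpolate at f = 0.88 with slerp weights a = sin((1−f)δ)/sin δ ≈ 0.229, b = sin(fδ)/sin δ ≈ 1.038.
p = a·p₁ + b·p₂ ≈ (-0.809, -0.418, -0.414); φ = arcsin(p_z) ≈ -24.47°, λ = atan2(p_y, p_x) ≈ -152.70°.

≈ (24.5°S, 152.7°W)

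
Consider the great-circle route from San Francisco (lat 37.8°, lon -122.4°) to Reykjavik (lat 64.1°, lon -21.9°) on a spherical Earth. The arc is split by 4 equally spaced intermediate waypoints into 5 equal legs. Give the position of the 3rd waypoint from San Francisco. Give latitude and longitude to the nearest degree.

≈ lat 64°, lon -80°

Write both endpoints as unit vectors p₁, p₂ with components (cos φ cos λ, cos φ sin λ, sin φ).
The central angle between the endpoints is δ = arccos(p₁·p₂) ≈ 1.060 rad (60.8°).
Interpolate at f = 3/5 with slerp weights a = sin((1−f)δ)/sin δ ≈ 0.472, b = sin(fδ)/sin δ ≈ 0.681.
p = a·p₁ + b·p₂ ≈ (0.076, -0.426, 0.902); φ = arcsin(p_z) ≈ 64.38°, λ = atan2(p_y, p_x) ≈ -79.84°.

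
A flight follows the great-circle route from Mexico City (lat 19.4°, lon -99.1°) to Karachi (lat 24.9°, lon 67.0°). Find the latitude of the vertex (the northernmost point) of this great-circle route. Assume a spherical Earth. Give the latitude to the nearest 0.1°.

≈ 73.5°

The great circle lies in the plane with unit normal n̂ = (p₁ × p₂)/|p₁ × p₂|.
Here n̂_z ≈ +0.284; the vertex latitude is φ_max = arccos|n̂_z| ≈ 73.5°.
Check via Clairaut: cos φ_max = |cos φ₁| · sin C = cos(19.4°)·sin(17.5°) ≈ 0.284, again giving ≈ 73.5°.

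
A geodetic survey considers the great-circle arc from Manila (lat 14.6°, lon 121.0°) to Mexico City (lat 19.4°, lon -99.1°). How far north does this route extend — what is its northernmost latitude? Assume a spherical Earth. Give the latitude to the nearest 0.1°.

≈ 41.8°

The great circle lies in the plane with unit normal n̂ = (p₁ × p₂)/|p₁ × p₂|.
Here n̂_z ≈ +0.745; the vertex latitude is φ_max = arccos|n̂_z| ≈ 41.8°.
Check via Clairaut: cos φ_max = |cos φ₁| · sin C = cos(14.6°)·sin(50.4°) ≈ 0.745, again giving ≈ 41.8°.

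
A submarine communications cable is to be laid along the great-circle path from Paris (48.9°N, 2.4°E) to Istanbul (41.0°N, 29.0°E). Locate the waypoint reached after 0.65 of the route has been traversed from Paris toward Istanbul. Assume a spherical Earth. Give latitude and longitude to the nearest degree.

The haversine formula gives a central angle δ ≈ 0.354 rad (20.3°) between the endpoints.
Interpolate at f = 0.65 with slerp weights a = sin((1−f)δ)/sin δ ≈ 0.357, b = sin(fδ)/sin δ ≈ 0.658.
p = a·p₁ + b·p₂ ≈ (0.668, 0.251, 0.700); φ = arcsin(p_z) ≈ 44.45°, λ = atan2(p_y, p_x) ≈ 20.55°.

≈ 44°N, 21°E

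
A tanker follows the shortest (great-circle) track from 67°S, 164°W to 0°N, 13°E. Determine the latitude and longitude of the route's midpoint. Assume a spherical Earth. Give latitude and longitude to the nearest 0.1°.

≈ 56.5°S, 11.1°E

The haversine formula gives a central angle δ ≈ 1.972 rad (113.0°) between the endpoints.
Interpolate at f = 1/2 with slerp weights a = sin((1−f)δ)/sin δ ≈ 0.906, b = sin(fδ)/sin δ ≈ 0.906.
p = a·p₁ + b·p₂ ≈ (0.542, 0.106, -0.834); φ = arcsin(p_z) ≈ -56.46°, λ = atan2(p_y, p_x) ≈ 11.08°.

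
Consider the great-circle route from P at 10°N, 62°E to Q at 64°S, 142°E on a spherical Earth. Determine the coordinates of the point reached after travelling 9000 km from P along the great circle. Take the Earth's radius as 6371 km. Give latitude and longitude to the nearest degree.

Convert each endpoint to a unit vector on the sphere (x = cos φ cos λ, y = cos φ sin λ, z = sin φ).
The central angle between the endpoints is δ = arccos(p₁·p₂) ≈ 1.652 rad (94.7°). The total great-circle distance is δ·R ≈ 1.652 × 6371 ≈ 10525 km, so the target fraction is f = 9000/10525 ≈ 0.855.
Interpolate at f ≈ 0.855 with slerp weights a = sin((1−f)δ)/sin δ ≈ 0.238, b = sin(fδ)/sin δ ≈ 0.991.
p = a·p₁ + b·p₂ ≈ (-0.232, 0.474, -0.849); φ = arcsin(p_z) ≈ -58.13°, λ = atan2(p_y, p_x) ≈ 116.10°.

≈ 58°S, 116°E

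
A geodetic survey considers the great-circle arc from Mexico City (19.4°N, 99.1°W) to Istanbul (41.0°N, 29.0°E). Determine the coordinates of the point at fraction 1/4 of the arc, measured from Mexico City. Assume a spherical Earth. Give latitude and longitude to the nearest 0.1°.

The haversine formula gives a central angle δ ≈ 1.794 rad (102.8°) between the endpoints.
Interpolate at f = 1/4 with slerp weights a = sin((1−f)δ)/sin δ ≈ 1.000, b = sin(fδ)/sin δ ≈ 0.445.
p = a·p₁ + b·p₂ ≈ (0.144, -0.768, 0.624); φ = arcsin(p_z) ≈ 38.59°, λ = atan2(p_y, p_x) ≈ -79.36°.

≈ (38.6°N, 79.4°W)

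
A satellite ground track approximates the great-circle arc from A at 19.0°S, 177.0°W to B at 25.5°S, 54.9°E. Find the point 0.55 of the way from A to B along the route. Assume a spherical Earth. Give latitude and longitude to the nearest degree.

≈ 43°S, 114°E

From cos δ = sin φ₁ sin φ₂ + cos φ₁ cos φ₂ cos Δλ, the central angle is δ ≈ 1.968 rad (112.7°).
Interpolate at f = 0.55 with slerp weights a = sin((1−f)δ)/sin δ ≈ 0.839, b = sin(fδ)/sin δ ≈ 0.957.
p = a·p₁ + b·p₂ ≈ (-0.296, 0.665, -0.685); φ = arcsin(p_z) ≈ -43.27°, λ = atan2(p_y, p_x) ≈ 113.96°.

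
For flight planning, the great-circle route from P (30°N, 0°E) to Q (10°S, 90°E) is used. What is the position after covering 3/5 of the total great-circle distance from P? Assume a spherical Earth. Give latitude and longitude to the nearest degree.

Write both endpoints as unit vectors p₁, p₂ with components (cos φ cos λ, cos φ sin λ, sin φ).
The central angle between the endpoints is δ = arccos(p₁·p₂) ≈ 1.658 rad (95.0°).
Interpolate at f = 3/5 with slerp weights a = sin((1−f)δ)/sin δ ≈ 0.618, b = sin(fδ)/sin δ ≈ 0.842.
p = a·p₁ + b·p₂ ≈ (0.535, 0.829, 0.163); φ = arcsin(p_z) ≈ 9.37°, λ = atan2(p_y, p_x) ≈ 57.16°.

≈ (9°N, 57°E)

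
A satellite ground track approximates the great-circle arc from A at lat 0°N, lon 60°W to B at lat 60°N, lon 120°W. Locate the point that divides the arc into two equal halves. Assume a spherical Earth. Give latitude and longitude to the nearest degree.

≈ lat 33°N, lon 79°W

Write both endpoints as unit vectors p₁, p₂ with components (cos φ cos λ, cos φ sin λ, sin φ).
The central angle between the endpoints is δ = arccos(p₁·p₂) ≈ 1.318 rad (75.5°).
Interpolate at f = 1/2 with slerp weights a = sin((1−f)δ)/sin δ ≈ 0.632, b = sin(fδ)/sin δ ≈ 0.632.
p = a·p₁ + b·p₂ ≈ (0.158, -0.822, 0.548); φ = arcsin(p_z) ≈ 33.21°, λ = atan2(p_y, p_x) ≈ -79.11°.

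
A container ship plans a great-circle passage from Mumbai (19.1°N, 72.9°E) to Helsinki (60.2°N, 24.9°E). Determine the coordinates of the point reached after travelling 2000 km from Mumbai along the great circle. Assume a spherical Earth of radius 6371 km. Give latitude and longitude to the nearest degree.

≈ 35°N, 63°E

Convert each endpoint to a unit vector on the sphere (x = cos φ cos λ, y = cos φ sin λ, z = sin φ).
The central angle between the endpoints is δ = arccos(p₁·p₂) ≈ 0.930 rad (53.3°). The total great-circle distance is δ·R ≈ 0.930 × 6371 ≈ 5922 km, so the target fraction is f = 2000/5922 ≈ 0.338.
Interpolate at f ≈ 0.338 with slerp weights a = sin((1−f)δ)/sin δ ≈ 0.721, b = sin(fδ)/sin δ ≈ 0.385.
p = a·p₁ + b·p₂ ≈ (0.374, 0.731, 0.570); φ = arcsin(p_z) ≈ 34.76°, λ = atan2(p_y, p_x) ≈ 62.92°.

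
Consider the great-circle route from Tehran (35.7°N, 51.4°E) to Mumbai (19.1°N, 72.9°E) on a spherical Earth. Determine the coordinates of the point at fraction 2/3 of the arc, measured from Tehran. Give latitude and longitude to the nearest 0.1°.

Convert each endpoint to a unit vector on the sphere (x = cos φ cos λ, y = cos φ sin λ, z = sin φ).
The central angle between the endpoints is δ = arccos(p₁·p₂) ≈ 0.440 rad (25.2°).
Interpolate at f = 2/3 with slerp weights a = sin((1−f)δ)/sin δ ≈ 0.343, b = sin(fδ)/sin δ ≈ 0.679.
p = a·p₁ + b·p₂ ≈ (0.362, 0.831, 0.422); φ = arcsin(p_z) ≈ 24.98°, λ = atan2(p_y, p_x) ≈ 66.43°.

≈ 25.0°N, 66.4°E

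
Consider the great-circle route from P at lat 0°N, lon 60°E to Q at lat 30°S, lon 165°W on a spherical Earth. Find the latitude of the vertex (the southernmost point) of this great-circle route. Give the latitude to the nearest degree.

≈ 39°S

The great circle lies in the plane with unit normal n̂ = (p₁ × p₂)/|p₁ × p₂|.
Here n̂_z ≈ +0.775; the vertex latitude is φ_max = arccos|n̂_z| ≈ 39.2°.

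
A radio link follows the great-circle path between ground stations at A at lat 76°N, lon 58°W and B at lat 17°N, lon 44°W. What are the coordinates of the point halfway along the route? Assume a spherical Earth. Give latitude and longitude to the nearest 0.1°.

Convert each endpoint to a unit vector on the sphere (x = cos φ cos λ, y = cos φ sin λ, z = sin φ).
The central angle between the endpoints is δ = arccos(p₁·p₂) ≈ 1.038 rad (59.5°).
Interpolate at f = 1/2 with slerp weights a = sin((1−f)δ)/sin δ ≈ 0.576, b = sin(fδ)/sin δ ≈ 0.576.
p = a·p₁ + b·p₂ ≈ (0.470, -0.501, 0.727); φ = arcsin(p_z) ≈ 46.64°, λ = atan2(p_y, p_x) ≈ -46.81°.

≈ lat 46.6°N, lon 46.8°W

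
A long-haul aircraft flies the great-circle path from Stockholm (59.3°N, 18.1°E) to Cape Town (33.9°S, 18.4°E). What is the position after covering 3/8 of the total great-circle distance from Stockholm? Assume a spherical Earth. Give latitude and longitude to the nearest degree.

≈ 24°N, 18°E

Write both endpoints as unit vectors p₁, p₂ with components (cos φ cos λ, cos φ sin λ, sin φ).
The central angle between the endpoints is δ = arccos(p₁·p₂) ≈ 1.627 rad (93.2°).
Interpolate at f = 3/8 with slerp weights a = sin((1−f)δ)/sin δ ≈ 0.852, b = sin(fδ)/sin δ ≈ 0.574.
p = a·p₁ + b·p₂ ≈ (0.865, 0.285, 0.412); φ = arcsin(p_z) ≈ 24.35°, λ = atan2(p_y, p_x) ≈ 18.26°.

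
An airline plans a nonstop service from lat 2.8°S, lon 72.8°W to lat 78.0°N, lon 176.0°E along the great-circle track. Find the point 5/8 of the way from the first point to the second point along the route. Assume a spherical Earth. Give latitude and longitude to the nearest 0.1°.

The haversine formula gives a central angle δ ≈ 1.694 rad (97.1°) between the endpoints.
Interpolate at f = 5/8 with slerp weights a = sin((1−f)δ)/sin δ ≈ 0.598, b = sin(fδ)/sin δ ≈ 0.878.
p = a·p₁ + b·p₂ ≈ (-0.006, -0.558, 0.830); φ = arcsin(p_z) ≈ 56.10°, λ = atan2(p_y, p_x) ≈ -90.57°.

≈ lat 56.1°N, lon 90.6°W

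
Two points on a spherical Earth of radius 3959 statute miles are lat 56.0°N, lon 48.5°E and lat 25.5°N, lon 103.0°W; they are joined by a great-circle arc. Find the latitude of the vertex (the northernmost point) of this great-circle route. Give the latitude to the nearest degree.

≈ 76°N

The great circle lies in the plane with unit normal n̂ = (p₁ × p₂)/|p₁ × p₂|.
Here n̂_z ≈ -0.242; the vertex latitude is φ_max = arccos|n̂_z| ≈ 76.0°.
Check via Clairaut: cos φ_max = |cos φ₁| · sin C = cos(56.0°)·sin(25.6°) ≈ 0.242, again giving ≈ 76.0°.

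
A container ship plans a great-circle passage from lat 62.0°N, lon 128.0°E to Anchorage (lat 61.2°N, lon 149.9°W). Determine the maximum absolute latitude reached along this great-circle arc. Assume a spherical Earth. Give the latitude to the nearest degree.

≈ 68°N

The great circle lies in the plane with unit normal n̂ = (p₁ × p₂)/|p₁ × p₂|.
Here n̂_z ≈ +0.377; the vertex latitude is φ_max = arccos|n̂_z| ≈ 67.8°.
Check via Clairaut: cos φ_max = |cos φ₁| · sin C = cos(62.0°)·sin(53.5°) ≈ 0.377, again giving ≈ 67.8°.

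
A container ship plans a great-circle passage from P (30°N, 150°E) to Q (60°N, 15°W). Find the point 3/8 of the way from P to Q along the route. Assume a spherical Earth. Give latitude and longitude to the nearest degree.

Write both endpoints as unit vectors p₁, p₂ with components (cos φ cos λ, cos φ sin λ, sin φ).
The central angle between the endpoints is δ = arccos(p₁·p₂) ≈ 1.556 rad (89.2°).
Interpolate at f = 3/8 with slerp weights a = sin((1−f)δ)/sin δ ≈ 0.826, b = sin(fδ)/sin δ ≈ 0.551.
p = a·p₁ + b·p₂ ≈ (-0.354, 0.287, 0.890); φ = arcsin(p_z) ≈ 62.92°, λ = atan2(p_y, p_x) ≈ 140.99°.

≈ (63°N, 141°E)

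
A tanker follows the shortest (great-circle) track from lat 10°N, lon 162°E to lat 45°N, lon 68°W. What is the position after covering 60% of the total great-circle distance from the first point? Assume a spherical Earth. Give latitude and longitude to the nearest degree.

Convert each endpoint to a unit vector on the sphere (x = cos φ cos λ, y = cos φ sin λ, z = sin φ).
The central angle between the endpoints is δ = arccos(p₁·p₂) ≈ 1.902 rad (109.0°).
Interpolate at f = 0.60 with slerp weights a = sin((1−f)δ)/sin δ ≈ 0.729, b = sin(fδ)/sin δ ≈ 0.961.
p = a·p₁ + b·p₂ ≈ (-0.428, -0.408, 0.806); φ = arcsin(p_z) ≈ 53.73°, λ = atan2(p_y, p_x) ≈ -136.35°.

≈ lat 54°N, lon 136°W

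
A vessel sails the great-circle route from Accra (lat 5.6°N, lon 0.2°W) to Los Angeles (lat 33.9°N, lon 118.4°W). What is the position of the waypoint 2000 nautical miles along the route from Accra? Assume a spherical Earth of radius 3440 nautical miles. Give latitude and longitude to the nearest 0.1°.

≈ lat 25.2°N, lon 28.3°W

Convert each endpoint to a unit vector on the sphere (x = cos φ cos λ, y = cos φ sin λ, z = sin φ).
The central angle between the endpoints is δ = arccos(p₁·p₂) ≈ 1.913 rad (109.6°). The total great-circle distance is δ·R ≈ 1.913 × 3440 ≈ 6582 nmi, so the target fraction is f = 2000/6582 ≈ 0.304.
Interpolate at f ≈ 0.304 with slerp weights a = sin((1−f)δ)/sin δ ≈ 1.032, b = sin(fδ)/sin δ ≈ 0.583.
p = a·p₁ + b·p₂ ≈ (0.796, -0.429, 0.426); φ = arcsin(p_z) ≈ 25.21°, λ = atan2(p_y, p_x) ≈ -28.33°.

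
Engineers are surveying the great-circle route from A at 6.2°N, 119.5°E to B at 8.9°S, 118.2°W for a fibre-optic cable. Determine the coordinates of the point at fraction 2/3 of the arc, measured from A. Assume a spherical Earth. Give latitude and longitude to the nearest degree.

The haversine formula gives a central angle δ ≈ 2.143 rad (122.8°) between the endpoints.
Interpolate at f = 2/3 with slerp weights a = sin((1−f)δ)/sin δ ≈ 0.779, b = sin(fδ)/sin δ ≈ 1.178.
p = a·p₁ + b·p₂ ≈ (-0.931, -0.351, -0.098); φ = arcsin(p_z) ≈ -5.62°, λ = atan2(p_y, p_x) ≈ -159.35°.

≈ 6°S, 159°W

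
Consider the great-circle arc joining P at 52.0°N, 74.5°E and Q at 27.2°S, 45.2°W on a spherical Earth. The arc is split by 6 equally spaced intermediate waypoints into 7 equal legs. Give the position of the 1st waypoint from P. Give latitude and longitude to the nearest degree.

≈ 50°N, 45°E

Convert each endpoint to a unit vector on the sphere (x = cos φ cos λ, y = cos φ sin λ, z = sin φ).
The central angle between the endpoints is δ = arccos(p₁·p₂) ≈ 2.254 rad (129.2°).
Interpolate at f = 1/7 with slerp weights a = sin((1−f)δ)/sin δ ≈ 1.206, b = sin(fδ)/sin δ ≈ 0.408.
p = a·p₁ + b·p₂ ≈ (0.454, 0.458, 0.764); φ = arcsin(p_z) ≈ 49.82°, λ = atan2(p_y, p_x) ≈ 45.24°.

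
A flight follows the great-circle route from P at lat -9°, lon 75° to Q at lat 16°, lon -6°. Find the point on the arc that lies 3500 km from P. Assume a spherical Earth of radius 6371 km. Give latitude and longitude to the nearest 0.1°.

≈ lat 1.1°, lon 45.1°

Convert each endpoint to a unit vector on the sphere (x = cos φ cos λ, y = cos φ sin λ, z = sin φ).
The central angle between the endpoints is δ = arccos(p₁·p₂) ≈ 1.465 rad (83.9°). The total great-circle distance is δ·R ≈ 1.465 × 6371 ≈ 9335 km, so the target fraction is f = 3500/9335 ≈ 0.375.
Interpolate at f ≈ 0.375 with slerp weights a = sin((1−f)δ)/sin δ ≈ 0.798, b = sin(fδ)/sin δ ≈ 0.525.
p = a·p₁ + b·p₂ ≈ (0.706, 0.708, 0.020); φ = arcsin(p_z) ≈ 1.14°, λ = atan2(p_y, p_x) ≈ 45.09°.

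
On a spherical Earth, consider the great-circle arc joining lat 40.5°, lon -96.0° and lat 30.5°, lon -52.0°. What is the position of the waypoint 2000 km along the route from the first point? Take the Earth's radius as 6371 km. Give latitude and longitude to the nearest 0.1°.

Write both endpoints as unit vectors p₁, p₂ with components (cos φ cos λ, cos φ sin λ, sin φ).
The central angle between the endpoints is δ = arccos(p₁·p₂) ≈ 0.642 rad (36.8°). The total great-circle distance is δ·R ≈ 0.642 × 6371 ≈ 4090 km, so the target fraction is f = 2000/4090 ≈ 0.489.
Interpolate at f ≈ 0.489 with slerp weights a = sin((1−f)δ)/sin δ ≈ 0.538, b = sin(fδ)/sin δ ≈ 0.516.
p = a·p₁ + b·p₂ ≈ (0.231, -0.757, 0.611); φ = arcsin(p_z) ≈ 37.68°, λ = atan2(p_y, p_x) ≈ -73.05°.

≈ lat 37.7°, lon -73.0°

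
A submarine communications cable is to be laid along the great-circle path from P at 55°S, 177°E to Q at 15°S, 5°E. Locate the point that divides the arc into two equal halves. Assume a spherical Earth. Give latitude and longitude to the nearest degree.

Convert each endpoint to a unit vector on the sphere (x = cos φ cos λ, y = cos φ sin λ, z = sin φ).
The central angle between the endpoints is δ = arccos(p₁·p₂) ≈ 1.914 rad (109.7°).
Interpolate at f = 1/2 with slerp weights a = sin((1−f)δ)/sin δ ≈ 0.868, b = sin(fδ)/sin δ ≈ 0.868.
p = a·p₁ + b·p₂ ≈ (0.338, 0.099, -0.936); φ = arcsin(p_z) ≈ -69.37°, λ = atan2(p_y, p_x) ≈ 16.34°.

≈ 69°S, 16°E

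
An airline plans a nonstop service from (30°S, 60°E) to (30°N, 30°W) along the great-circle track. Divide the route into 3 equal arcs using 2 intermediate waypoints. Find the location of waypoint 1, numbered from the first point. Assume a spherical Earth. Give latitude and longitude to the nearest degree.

≈ (11°S, 29°E)

Write both endpoints as unit vectors p₁, p₂ with components (cos φ cos λ, cos φ sin λ, sin φ).
The central angle between the endpoints is δ = arccos(p₁·p₂) ≈ 1.823 rad (104.5°).
Interpolate at f = 1/3 with slerp weights a = sin((1−f)δ)/sin δ ≈ 0.968, b = sin(fδ)/sin δ ≈ 0.590.
p = a·p₁ + b·p₂ ≈ (0.862, 0.471, -0.189); φ = arcsin(p_z) ≈ -10.91°, λ = atan2(p_y, p_x) ≈ 28.65°.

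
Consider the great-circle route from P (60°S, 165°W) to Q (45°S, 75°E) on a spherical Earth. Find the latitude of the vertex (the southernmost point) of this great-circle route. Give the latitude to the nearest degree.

The great circle lies in the plane with unit normal n̂ = (p₁ × p₂)/|p₁ × p₂|.
Here n̂_z ≈ -0.340; the vertex latitude is φ_max = arccos|n̂_z| ≈ 70.1°.

≈ 70°S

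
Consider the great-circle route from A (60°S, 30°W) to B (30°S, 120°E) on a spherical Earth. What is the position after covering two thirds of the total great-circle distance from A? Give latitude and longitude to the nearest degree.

≈ (57°S, 107°E)

Write both endpoints as unit vectors p₁, p₂ with components (cos φ cos λ, cos φ sin λ, sin φ).
The central angle between the endpoints is δ = arccos(p₁·p₂) ≈ 1.513 rad (86.7°).
Interpolate at f = 2/3 with slerp weights a = sin((1−f)δ)/sin δ ≈ 0.484, b = sin(fδ)/sin δ ≈ 0.847.
p = a·p₁ + b·p₂ ≈ (-0.157, 0.515, -0.843); φ = arcsin(p_z) ≈ -57.44°, λ = atan2(p_y, p_x) ≈ 107.01°.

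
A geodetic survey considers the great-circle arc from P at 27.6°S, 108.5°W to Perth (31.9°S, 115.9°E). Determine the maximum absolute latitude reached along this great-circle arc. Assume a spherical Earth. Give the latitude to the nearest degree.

≈ 57°S

The great circle lies in the plane with unit normal n̂ = (p₁ × p₂)/|p₁ × p₂|.
Here n̂_z ≈ -0.551; the vertex latitude is φ_max = arccos|n̂_z| ≈ 56.6°.
Check via Clairaut: cos φ_max = |cos φ₁| · sin C = cos(27.6°)·sin(141.6°) ≈ 0.551, again giving ≈ 56.6°.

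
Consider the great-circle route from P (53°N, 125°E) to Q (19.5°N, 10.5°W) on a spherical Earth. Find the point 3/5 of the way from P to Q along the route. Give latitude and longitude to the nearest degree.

Convert each endpoint to a unit vector on the sphere (x = cos φ cos λ, y = cos φ sin λ, z = sin φ).
The central angle between the endpoints is δ = arccos(p₁·p₂) ≈ 1.709 rad (97.9°).
Interpolate at f = 3/5 with slerp weights a = sin((1−f)δ)/sin δ ≈ 0.638, b = sin(fδ)/sin δ ≈ 0.863.
p = a·p₁ + b·p₂ ≈ (0.580, 0.166, 0.798); φ = arcsin(p_z) ≈ 52.89°, λ = atan2(p_y, p_x) ≈ 15.98°.

≈ (53°N, 16°E)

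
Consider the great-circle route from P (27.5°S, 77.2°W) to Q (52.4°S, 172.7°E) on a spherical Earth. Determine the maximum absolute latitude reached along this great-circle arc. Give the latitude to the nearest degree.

≈ 59°S

The great circle lies in the plane with unit normal n̂ = (p₁ × p₂)/|p₁ × p₂|.
Here n̂_z ≈ -0.517; the vertex latitude is φ_max = arccos|n̂_z| ≈ 58.9°.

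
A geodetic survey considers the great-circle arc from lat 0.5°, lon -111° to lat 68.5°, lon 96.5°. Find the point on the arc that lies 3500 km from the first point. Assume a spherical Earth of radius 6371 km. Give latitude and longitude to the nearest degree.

≈ lat 31°, lon -117°

Write both endpoints as unit vectors p₁, p₂ with components (cos φ cos λ, cos φ sin λ, sin φ).
The central angle between the endpoints is δ = arccos(p₁·p₂) ≈ 1.893 rad (108.5°). The total great-circle distance is δ·R ≈ 1.893 × 6371 ≈ 12062 km, so the target fraction is f = 3500/12062 ≈ 0.290.
Interpolate at f ≈ 0.290 with slerp weights a = sin((1−f)δ)/sin δ ≈ 1.027, b = sin(fδ)/sin δ ≈ 0.551.
p = a·p₁ + b·p₂ ≈ (-0.391, -0.759, 0.521); φ = arcsin(p_z) ≈ 31.41°, λ = atan2(p_y, p_x) ≈ -117.27°.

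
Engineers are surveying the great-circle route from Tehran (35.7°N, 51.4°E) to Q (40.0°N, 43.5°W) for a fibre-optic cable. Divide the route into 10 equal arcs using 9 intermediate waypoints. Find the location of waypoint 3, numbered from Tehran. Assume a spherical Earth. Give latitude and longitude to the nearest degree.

Write both endpoints as unit vectors p₁, p₂ with components (cos φ cos λ, cos φ sin λ, sin φ).
The central angle between the endpoints is δ = arccos(p₁·p₂) ≈ 1.243 rad (71.2°).
Interpolate at f = 3/10 with slerp weights a = sin((1−f)δ)/sin δ ≈ 0.807, b = sin(fδ)/sin δ ≈ 0.385.
p = a·p₁ + b·p₂ ≈ (0.623, 0.310, 0.718); φ = arcsin(p_z) ≈ 45.93°, λ = atan2(p_y, p_x) ≈ 26.42°.

≈ (46°N, 26°E)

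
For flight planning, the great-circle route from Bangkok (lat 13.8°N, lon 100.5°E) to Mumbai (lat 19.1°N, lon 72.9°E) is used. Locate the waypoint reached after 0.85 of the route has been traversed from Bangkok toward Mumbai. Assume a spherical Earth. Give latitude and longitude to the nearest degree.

≈ lat 19°N, lon 77°E

From cos δ = sin φ₁ sin φ₂ + cos φ₁ cos φ₂ cos Δλ, the central angle is δ ≈ 0.471 rad (27.0°).
Interpolate at f = 0.85 with slerp weights a = sin((1−f)δ)/sin δ ≈ 0.156, b = sin(fδ)/sin δ ≈ 0.859.
p = a·p₁ + b·p₂ ≈ (0.211, 0.924, 0.318); φ = arcsin(p_z) ≈ 18.55°, λ = atan2(p_y, p_x) ≈ 77.13°.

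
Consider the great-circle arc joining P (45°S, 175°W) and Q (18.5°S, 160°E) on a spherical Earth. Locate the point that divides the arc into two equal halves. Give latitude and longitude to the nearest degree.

≈ (32°S, 171°E)

Convert each endpoint to a unit vector on the sphere (x = cos φ cos λ, y = cos φ sin λ, z = sin φ).
The central angle between the endpoints is δ = arccos(p₁·p₂) ≈ 0.588 rad (33.7°).
Interpolate at f = 1/2 with slerp weights a = sin((1−f)δ)/sin δ ≈ 0.522, b = sin(fδ)/sin δ ≈ 0.522.
p = a·p₁ + b·p₂ ≈ (-0.834, 0.137, -0.535); φ = arcsin(p_z) ≈ -32.35°, λ = atan2(p_y, p_x) ≈ 170.65°.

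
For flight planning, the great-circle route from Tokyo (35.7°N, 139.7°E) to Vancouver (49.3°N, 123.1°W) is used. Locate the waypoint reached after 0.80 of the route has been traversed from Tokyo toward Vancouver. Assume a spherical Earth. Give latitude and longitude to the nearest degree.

≈ 54°N, 144°W

Write both endpoints as unit vectors p₁, p₂ with components (cos φ cos λ, cos φ sin λ, sin φ).
The central angle between the endpoints is δ = arccos(p₁·p₂) ≈ 1.185 rad (67.9°).
Interpolate at f = 0.80 with slerp weights a = sin((1−f)δ)/sin δ ≈ 0.253, b = sin(fδ)/sin δ ≈ 0.877.
p = a·p₁ + b·p₂ ≈ (-0.469, -0.346, 0.813); φ = arcsin(p_z) ≈ 54.35°, λ = atan2(p_y, p_x) ≈ -143.61°.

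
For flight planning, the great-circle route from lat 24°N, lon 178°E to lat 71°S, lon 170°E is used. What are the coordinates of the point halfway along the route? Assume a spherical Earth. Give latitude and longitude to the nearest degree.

Convert each endpoint to a unit vector on the sphere (x = cos φ cos λ, y = cos φ sin λ, z = sin φ).
The central angle between the endpoints is δ = arccos(p₁·p₂) ≈ 1.661 rad (95.2°).
Interpolate at f = 1/2 with slerp weights a = sin((1−f)δ)/sin δ ≈ 0.741, b = sin(fδ)/sin δ ≈ 0.741.
p = a·p₁ + b·p₂ ≈ (-0.914, 0.066, -0.399); φ = arcsin(p_z) ≈ -23.54°, λ = atan2(p_y, p_x) ≈ 175.90°.

≈ lat 24°S, lon 176°E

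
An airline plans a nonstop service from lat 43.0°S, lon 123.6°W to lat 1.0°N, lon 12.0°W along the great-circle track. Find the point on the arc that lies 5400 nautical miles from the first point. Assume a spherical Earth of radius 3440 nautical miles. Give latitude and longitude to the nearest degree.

≈ lat 11°S, lon 24°W

From cos δ = sin φ₁ sin φ₂ + cos φ₁ cos φ₂ cos Δλ, the central angle is δ ≈ 1.856 rad (106.3°). The total great-circle distance is δ·R ≈ 1.856 × 3440 ≈ 6384 nmi, so the target fraction is f = 5400/6384 ≈ 0.846.
Interpolate at f ≈ 0.846 with slerp weights a = sin((1−f)δ)/sin δ ≈ 0.294, b = sin(fδ)/sin δ ≈ 1.042.
p = a·p₁ + b·p₂ ≈ (0.900, -0.396, -0.182); φ = arcsin(p_z) ≈ -10.50°, λ = atan2(p_y, p_x) ≈ -23.73°.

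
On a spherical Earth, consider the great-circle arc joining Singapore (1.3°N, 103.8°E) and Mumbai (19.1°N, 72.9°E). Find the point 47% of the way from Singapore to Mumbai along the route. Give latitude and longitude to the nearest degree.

≈ 10°N, 90°E

From cos δ = sin φ₁ sin φ₂ + cos φ₁ cos φ₂ cos Δλ, the central angle is δ ≈ 0.613 rad (35.1°).
Interpolate at f = 0.47 with slerp weights a = sin((1−f)δ)/sin δ ≈ 0.555, b = sin(fδ)/sin δ ≈ 0.494.
p = a·p₁ + b·p₂ ≈ (0.005, 0.985, 0.174); φ = arcsin(p_z) ≈ 10.03°, λ = atan2(p_y, p_x) ≈ 89.71°.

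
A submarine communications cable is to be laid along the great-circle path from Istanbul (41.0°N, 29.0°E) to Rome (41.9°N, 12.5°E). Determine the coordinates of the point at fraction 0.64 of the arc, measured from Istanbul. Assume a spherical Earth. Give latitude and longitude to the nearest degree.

Write both endpoints as unit vectors p₁, p₂ with components (cos φ cos λ, cos φ sin λ, sin φ).
The central angle between the endpoints is δ = arccos(p₁·p₂) ≈ 0.216 rad (12.4°).
Interpolate at f = 0.64 with slerp weights a = sin((1−f)δ)/sin δ ≈ 0.362, b = sin(fδ)/sin δ ≈ 0.643.
p = a·p₁ + b·p₂ ≈ (0.706, 0.236, 0.667); φ = arcsin(p_z) ≈ 41.85°, λ = atan2(p_y, p_x) ≈ 18.49°.

≈ (42°N, 18°E)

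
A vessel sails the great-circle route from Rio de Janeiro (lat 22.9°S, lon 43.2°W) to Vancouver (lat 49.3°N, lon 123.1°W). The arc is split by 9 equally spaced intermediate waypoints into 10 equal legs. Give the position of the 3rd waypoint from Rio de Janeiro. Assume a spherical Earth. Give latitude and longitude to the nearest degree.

Write both endpoints as unit vectors p₁, p₂ with components (cos φ cos λ, cos φ sin λ, sin φ).
The central angle between the endpoints is δ = arccos(p₁·p₂) ≈ 1.762 rad (100.9°).
Interpolate at f = 3/10 with slerp weights a = sin((1−f)δ)/sin δ ≈ 0.961, b = sin(fδ)/sin δ ≈ 0.514.
p = a·p₁ + b·p₂ ≈ (0.462, -0.887, 0.015); φ = arcsin(p_z) ≈ 0.88°, λ = atan2(p_y, p_x) ≈ -62.45°.

≈ lat 1°N, lon 62°W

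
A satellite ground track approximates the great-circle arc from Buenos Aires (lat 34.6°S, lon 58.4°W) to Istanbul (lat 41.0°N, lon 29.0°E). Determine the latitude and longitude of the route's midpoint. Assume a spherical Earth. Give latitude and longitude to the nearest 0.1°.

≈ lat 4.4°N, lon 17.1°W

Write both endpoints as unit vectors p₁, p₂ with components (cos φ cos λ, cos φ sin λ, sin φ).
The central angle between the endpoints is δ = arccos(p₁·p₂) ≈ 1.922 rad (110.1°).
Interpolate at f = 1/2 with slerp weights a = sin((1−f)δ)/sin δ ≈ 0.873, b = sin(fδ)/sin δ ≈ 0.873.
p = a·p₁ + b·p₂ ≈ (0.953, -0.293, 0.077); φ = arcsin(p_z) ≈ 4.42°, λ = atan2(p_y, p_x) ≈ -17.07°.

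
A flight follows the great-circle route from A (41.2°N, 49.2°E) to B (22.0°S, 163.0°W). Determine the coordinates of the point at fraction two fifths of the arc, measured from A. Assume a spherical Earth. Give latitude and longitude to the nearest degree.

≈ (38°N, 128°E)

Write both endpoints as unit vectors p₁, p₂ with components (cos φ cos λ, cos φ sin λ, sin φ).
The central angle between the endpoints is δ = arccos(p₁·p₂) ≈ 2.563 rad (146.8°).
Interpolate at f = 2/5 with slerp weights a = sin((1−f)δ)/sin δ ≈ 1.827, b = sin(fδ)/sin δ ≈ 1.562.
p = a·p₁ + b·p₂ ≈ (-0.487, 0.617, 0.618); φ = arcsin(p_z) ≈ 38.17°, λ = atan2(p_y, p_x) ≈ 128.29°.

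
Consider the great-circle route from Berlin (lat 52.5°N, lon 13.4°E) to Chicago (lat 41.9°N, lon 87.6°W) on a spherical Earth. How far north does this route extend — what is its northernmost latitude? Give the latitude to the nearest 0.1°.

≈ 60.2°N

The great circle lies in the plane with unit normal n̂ = (p₁ × p₂)/|p₁ × p₂|.
Here n̂_z ≈ -0.496; the vertex latitude is φ_max = arccos|n̂_z| ≈ 60.2°.
Check via Clairaut: cos φ_max = |cos φ₁| · sin C = cos(52.5°)·sin(54.6°) ≈ 0.496, again giving ≈ 60.2°.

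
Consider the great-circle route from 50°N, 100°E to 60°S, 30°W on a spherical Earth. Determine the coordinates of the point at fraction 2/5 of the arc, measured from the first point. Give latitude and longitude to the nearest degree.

Write both endpoints as unit vectors p₁, p₂ with components (cos φ cos λ, cos φ sin λ, sin φ).
The central angle between the endpoints is δ = arccos(p₁·p₂) ≈ 2.626 rad (150.5°).
Interpolate at f = 2/5 with slerp weights a = sin((1−f)δ)/sin δ ≈ 2.028, b = sin(fδ)/sin δ ≈ 1.760.
p = a·p₁ + b·p₂ ≈ (0.536, 0.844, 0.030); φ = arcsin(p_z) ≈ 1.70°, λ = atan2(p_y, p_x) ≈ 57.60°.

≈ 2°N, 58°E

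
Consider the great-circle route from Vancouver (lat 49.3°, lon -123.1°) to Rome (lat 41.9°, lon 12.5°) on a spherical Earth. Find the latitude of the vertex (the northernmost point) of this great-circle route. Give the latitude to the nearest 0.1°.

≈ 69.9°

The great circle lies in the plane with unit normal n̂ = (p₁ × p₂)/|p₁ × p₂|.
Here n̂_z ≈ +0.344; the vertex latitude is φ_max = arccos|n̂_z| ≈ 69.9°.
Check via Clairaut: cos φ_max = |cos φ₁| · sin C = cos(49.3°)·sin(31.8°) ≈ 0.344, again giving ≈ 69.9°.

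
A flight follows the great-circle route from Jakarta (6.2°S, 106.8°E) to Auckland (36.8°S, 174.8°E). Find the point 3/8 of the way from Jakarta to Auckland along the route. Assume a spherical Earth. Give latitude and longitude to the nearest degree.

Write both endpoints as unit vectors p₁, p₂ with components (cos φ cos λ, cos φ sin λ, sin φ).
The central angle between the endpoints is δ = arccos(p₁·p₂) ≈ 1.199 rad (68.7°).
Interpolate at f = 3/8 with slerp weights a = sin((1−f)δ)/sin δ ≈ 0.731, b = sin(fδ)/sin δ ≈ 0.467.
p = a·p₁ + b·p₂ ≈ (-0.582, 0.730, -0.358); φ = arcsin(p_z) ≈ -21.01°, λ = atan2(p_y, p_x) ≈ 128.58°.

≈ (21°S, 129°E)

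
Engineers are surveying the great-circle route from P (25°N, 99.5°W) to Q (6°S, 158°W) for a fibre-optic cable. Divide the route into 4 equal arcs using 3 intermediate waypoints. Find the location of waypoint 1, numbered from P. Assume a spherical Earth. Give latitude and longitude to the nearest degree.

≈ (19°N, 116°W)

The haversine formula gives a central angle δ ≈ 1.130 rad (64.7°) between the endpoints.
Interpolate at f = 1/4 with slerp weights a = sin((1−f)δ)/sin δ ≈ 0.829, b = sin(fδ)/sin δ ≈ 0.308.
p = a·p₁ + b·p₂ ≈ (-0.408, -0.856, 0.318); φ = arcsin(p_z) ≈ 18.55°, λ = atan2(p_y, p_x) ≈ -115.50°.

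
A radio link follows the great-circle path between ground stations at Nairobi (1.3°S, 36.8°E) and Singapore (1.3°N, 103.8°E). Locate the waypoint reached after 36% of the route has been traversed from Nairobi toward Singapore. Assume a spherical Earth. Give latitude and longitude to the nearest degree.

≈ (0°N, 61°E)

Convert each endpoint to a unit vector on the sphere (x = cos φ cos λ, y = cos φ sin λ, z = sin φ).
The central angle between the endpoints is δ = arccos(p₁·p₂) ≈ 1.170 rad (67.0°).
Interpolate at f = 0.36 with slerp weights a = sin((1−f)δ)/sin δ ≈ 0.739, b = sin(fδ)/sin δ ≈ 0.444.
p = a·p₁ + b·p₂ ≈ (0.486, 0.874, -0.007); φ = arcsin(p_z) ≈ -0.38°, λ = atan2(p_y, p_x) ≈ 60.92°.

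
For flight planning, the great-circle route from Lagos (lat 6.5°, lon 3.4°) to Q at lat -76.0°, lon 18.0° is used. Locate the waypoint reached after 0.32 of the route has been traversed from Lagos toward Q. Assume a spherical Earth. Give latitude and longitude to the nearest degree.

The haversine formula gives a central angle δ ≈ 1.448 rad (82.9°) between the endpoints.
Interpolate at f = 0.32 with slerp weights a = sin((1−f)δ)/sin δ ≈ 0.839, b = sin(fδ)/sin δ ≈ 0.450.
p = a·p₁ + b·p₂ ≈ (0.936, 0.083, -0.342); φ = arcsin(p_z) ≈ -19.99°, λ = atan2(p_y, p_x) ≈ 5.07°.

≈ lat -20°, lon 5°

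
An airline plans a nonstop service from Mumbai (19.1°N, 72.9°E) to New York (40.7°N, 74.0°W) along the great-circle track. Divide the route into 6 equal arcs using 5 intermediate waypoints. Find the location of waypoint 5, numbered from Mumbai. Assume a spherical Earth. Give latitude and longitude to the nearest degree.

≈ 55°N, 56°W

The haversine formula gives a central angle δ ≈ 1.968 rad (112.8°) between the endpoints.
Interpolate at f = 5/6 with slerp weights a = sin((1−f)δ)/sin δ ≈ 0.349, b = sin(fδ)/sin δ ≈ 1.082.
p = a·p₁ + b·p₂ ≈ (0.323, -0.473, 0.820); φ = arcsin(p_z) ≈ 55.06°, λ = atan2(p_y, p_x) ≈ -55.65°.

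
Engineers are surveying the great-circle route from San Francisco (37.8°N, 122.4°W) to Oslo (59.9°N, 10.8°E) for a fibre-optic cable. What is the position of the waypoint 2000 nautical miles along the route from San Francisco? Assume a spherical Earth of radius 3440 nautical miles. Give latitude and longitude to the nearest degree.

≈ (66°N, 92°W)

Convert each endpoint to a unit vector on the sphere (x = cos φ cos λ, y = cos φ sin λ, z = sin φ).
The central angle between the endpoints is δ = arccos(p₁·p₂) ≈ 1.309 rad (75.0°). The total great-circle distance is δ·R ≈ 1.309 × 3440 ≈ 4502 nmi, so the target fraction is f = 2000/4502 ≈ 0.444.
Interpolate at f ≈ 0.444 with slerp weights a = sin((1−f)δ)/sin δ ≈ 0.688, b = sin(fδ)/sin δ ≈ 0.569.
p = a·p₁ + b·p₂ ≈ (-0.011, -0.406, 0.914); φ = arcsin(p_z) ≈ 66.05°, λ = atan2(p_y, p_x) ≈ -91.60°.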